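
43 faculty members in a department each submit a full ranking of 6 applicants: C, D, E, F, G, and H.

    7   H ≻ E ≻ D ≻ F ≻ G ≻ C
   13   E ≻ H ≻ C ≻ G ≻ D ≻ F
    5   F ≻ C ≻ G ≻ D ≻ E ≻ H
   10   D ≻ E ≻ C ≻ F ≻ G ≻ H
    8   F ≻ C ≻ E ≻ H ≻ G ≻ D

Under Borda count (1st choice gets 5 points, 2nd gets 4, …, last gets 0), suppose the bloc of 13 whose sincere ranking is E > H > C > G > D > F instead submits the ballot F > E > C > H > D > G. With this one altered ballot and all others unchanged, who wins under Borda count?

Borda totals with the altered ballot: C 121, D 94, E 149, F 164, G 40, H 77.
The switch changes the winner from E to F.

F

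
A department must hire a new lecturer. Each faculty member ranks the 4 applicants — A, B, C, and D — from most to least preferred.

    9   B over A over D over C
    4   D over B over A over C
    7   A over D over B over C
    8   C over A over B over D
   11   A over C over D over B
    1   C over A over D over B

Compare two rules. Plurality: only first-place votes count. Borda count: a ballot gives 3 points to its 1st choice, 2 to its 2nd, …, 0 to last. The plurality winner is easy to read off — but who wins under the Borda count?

A

Plurality first-place counts: A 18, B 9, C 9, D 4 → A.
Borda totals: A 94, B 50, C 49, D 47 → A.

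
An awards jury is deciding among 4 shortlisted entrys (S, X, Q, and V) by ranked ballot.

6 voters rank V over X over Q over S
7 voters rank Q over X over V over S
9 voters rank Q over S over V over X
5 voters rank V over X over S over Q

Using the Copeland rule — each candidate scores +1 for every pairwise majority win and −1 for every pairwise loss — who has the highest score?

Q

Pairwise results:
  S vs X: X wins 18–9.
  S vs Q: Q wins 22–5.
  S vs V: V wins 18–9.
  X vs Q: Q wins 16–11.
  X vs V: V wins 20–7.
  Q vs V: Q wins 16–11.
Copeland scores (wins − losses):
  S: 0 − 3 = -3
  X: 1 − 2 = -1
  Q: 3 − 0 = 3
  V: 2 − 1 = 1
Q has the best Copeland score.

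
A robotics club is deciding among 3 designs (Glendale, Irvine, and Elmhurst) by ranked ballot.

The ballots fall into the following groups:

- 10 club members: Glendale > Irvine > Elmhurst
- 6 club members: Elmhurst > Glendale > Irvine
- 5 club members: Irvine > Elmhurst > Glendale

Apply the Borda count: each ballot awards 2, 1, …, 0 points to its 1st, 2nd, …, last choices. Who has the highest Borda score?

Borda scores:
  Glendale: 10·2 + 6·1 + 5·0 = 26
  Irvine: 10·1 + 6·0 + 5·2 = 20
  Elmhurst: 10·0 + 6·2 + 5·1 = 17
Glendale has the highest total.

Glendale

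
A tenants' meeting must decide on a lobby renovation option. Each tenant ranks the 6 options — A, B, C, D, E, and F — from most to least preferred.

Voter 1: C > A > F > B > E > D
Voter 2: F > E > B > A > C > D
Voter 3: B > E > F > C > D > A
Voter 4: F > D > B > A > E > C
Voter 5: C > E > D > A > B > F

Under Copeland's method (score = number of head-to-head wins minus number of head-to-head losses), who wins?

F

Pairwise results:
  A vs B: B wins 3–2.
  A vs C: C wins 3–2.
  A vs D: D wins 3–2.
  A vs E: E wins 3–2.
  A vs F: F wins 3–2.
  B vs C: B wins 3–2.
  B vs D: B wins 3–2.
  B vs E: B wins 3–2.
  B vs F: F wins 3–2.
  C vs D: C wins 4–1.
  C vs E: E wins 3–2.
  C vs F: F wins 3–2.
  D vs E: E wins 4–1.
  D vs F: F wins 4–1.
  E vs F: F wins 3–2.
Copeland scores (wins − losses):
  A: 0 − 5 = -5
  B: 4 − 1 = 3
  C: 2 − 3 = -1
  D: 1 − 4 = -3
  E: 3 − 2 = 1
  F: 5 − 0 = 5
F has the best Copeland score.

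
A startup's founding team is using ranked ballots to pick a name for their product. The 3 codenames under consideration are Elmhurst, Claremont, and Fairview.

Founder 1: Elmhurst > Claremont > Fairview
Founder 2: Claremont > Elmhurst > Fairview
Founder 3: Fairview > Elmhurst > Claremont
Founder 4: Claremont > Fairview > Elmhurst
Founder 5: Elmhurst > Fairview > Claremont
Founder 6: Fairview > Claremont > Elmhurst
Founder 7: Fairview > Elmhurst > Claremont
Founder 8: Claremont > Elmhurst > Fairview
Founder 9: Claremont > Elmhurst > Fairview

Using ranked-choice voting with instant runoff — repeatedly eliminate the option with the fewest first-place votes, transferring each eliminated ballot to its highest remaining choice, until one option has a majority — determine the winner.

Round 1: Claremont 4, Fairview 3, Elmhurst 2. Elmhurst has the fewest and is eliminated.
Round 2: Claremont 5, Fairview 4. Claremont has a majority.

Claremont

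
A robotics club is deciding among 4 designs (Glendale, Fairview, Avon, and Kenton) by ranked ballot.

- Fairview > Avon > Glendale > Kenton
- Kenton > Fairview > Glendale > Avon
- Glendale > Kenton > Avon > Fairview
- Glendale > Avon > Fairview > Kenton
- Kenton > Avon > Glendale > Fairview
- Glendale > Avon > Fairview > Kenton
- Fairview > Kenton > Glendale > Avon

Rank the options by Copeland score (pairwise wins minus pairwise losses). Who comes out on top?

Glendale

Pairwise results:
  Glendale vs Fairview: Glendale wins 4–3.
  Glendale vs Avon: Glendale wins 5–2.
  Glendale vs Kenton: Glendale wins 4–3.
  Fairview vs Avon: Avon wins 4–3.
  Fairview vs Kenton: Fairview wins 4–3.
  Avon vs Kenton: Kenton wins 4–3.
Copeland scores (wins − losses):
  Glendale: 3 − 0 = 3
  Fairview: 1 − 2 = -1
  Avon: 1 − 2 = -1
  Kenton: 1 − 2 = -1
Glendale has the best Copeland score.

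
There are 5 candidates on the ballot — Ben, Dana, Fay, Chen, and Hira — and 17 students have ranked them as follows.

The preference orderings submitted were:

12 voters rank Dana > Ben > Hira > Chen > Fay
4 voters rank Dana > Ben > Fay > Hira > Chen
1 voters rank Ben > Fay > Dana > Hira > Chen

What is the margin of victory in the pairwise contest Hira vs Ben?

Ballots ranking Hira above Ben: 0.
Ballots ranking Ben above Hira: 12+4+1 = 17.
Ben wins 17–0, a margin of 17.

17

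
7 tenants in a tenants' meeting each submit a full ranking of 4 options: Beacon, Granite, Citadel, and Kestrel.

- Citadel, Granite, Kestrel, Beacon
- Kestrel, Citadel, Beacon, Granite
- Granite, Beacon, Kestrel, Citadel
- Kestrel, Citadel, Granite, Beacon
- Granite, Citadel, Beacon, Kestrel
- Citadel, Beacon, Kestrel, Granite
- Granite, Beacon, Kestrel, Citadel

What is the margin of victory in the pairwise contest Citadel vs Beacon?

3

Ballots ranking Citadel above Beacon: 5.
Ballots ranking Beacon above Citadel: 2.
Citadel wins 5–2, a margin of 3.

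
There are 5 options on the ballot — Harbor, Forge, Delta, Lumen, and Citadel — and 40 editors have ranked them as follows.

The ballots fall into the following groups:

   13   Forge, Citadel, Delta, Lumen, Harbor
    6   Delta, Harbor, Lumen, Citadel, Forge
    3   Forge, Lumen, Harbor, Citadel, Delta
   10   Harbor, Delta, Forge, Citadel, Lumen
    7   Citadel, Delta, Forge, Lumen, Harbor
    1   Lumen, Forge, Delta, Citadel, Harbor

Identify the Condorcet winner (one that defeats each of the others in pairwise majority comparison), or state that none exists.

Head-to-head results (40 voters total):
Harbor vs Forge: Forge wins 24–16.
Harbor vs Delta: Delta wins 27–13.
Harbor vs Lumen: Lumen wins 24–16.
Harbor vs Citadel: Citadel wins 21–19.
Forge vs Delta: Delta wins 23–17.
Forge vs Lumen: Forge wins 33–7.
Forge vs Citadel: Forge wins 27–13.
Delta vs Lumen: Delta wins 36–4.
Delta vs Citadel: Citadel wins 23–17.
Lumen vs Citadel: Citadel wins 30–10.
No candidate beats all others: Forge beats Citadel beats Delta beats Forge, a majority cycle.

There is no Condorcet winner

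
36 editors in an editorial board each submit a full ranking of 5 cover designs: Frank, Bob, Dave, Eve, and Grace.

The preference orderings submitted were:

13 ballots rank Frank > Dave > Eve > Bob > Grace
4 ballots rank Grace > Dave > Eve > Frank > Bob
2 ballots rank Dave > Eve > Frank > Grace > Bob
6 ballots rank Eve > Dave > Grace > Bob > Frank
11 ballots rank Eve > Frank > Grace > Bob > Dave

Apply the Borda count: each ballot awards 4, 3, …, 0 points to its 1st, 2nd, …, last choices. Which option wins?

Borda scores:
  Frank: 13·4 + 4·1 + 2·2 + 6·0 + 11·3 = 93
  Bob: 13·1 + 4·0 + 2·0 + 6·1 + 11·1 = 30
  Dave: 13·3 + 4·3 + 2·4 + 6·3 + 11·0 = 77
  Eve: 13·2 + 4·2 + 2·3 + 6·4 + 11·4 = 108
  Grace: 13·0 + 4·4 + 2·1 + 6·2 + 11·2 = 52
Eve has the highest total.

Eve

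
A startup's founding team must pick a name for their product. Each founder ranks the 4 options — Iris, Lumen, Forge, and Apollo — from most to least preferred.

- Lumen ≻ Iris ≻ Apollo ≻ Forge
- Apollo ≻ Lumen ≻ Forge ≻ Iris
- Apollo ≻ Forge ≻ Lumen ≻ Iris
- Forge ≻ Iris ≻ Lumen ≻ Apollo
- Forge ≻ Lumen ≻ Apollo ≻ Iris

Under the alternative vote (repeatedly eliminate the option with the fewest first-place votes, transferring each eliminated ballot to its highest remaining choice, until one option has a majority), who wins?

Apollo

Round 1: Forge 2, Apollo 2, Lumen 1, Iris 0. Iris has the fewest and is eliminated.
Round 2: Forge 2, Apollo 2, Lumen 1. Lumen has the fewest and is eliminated.
Round 3: Apollo 3, Forge 2. Apollo has a majority.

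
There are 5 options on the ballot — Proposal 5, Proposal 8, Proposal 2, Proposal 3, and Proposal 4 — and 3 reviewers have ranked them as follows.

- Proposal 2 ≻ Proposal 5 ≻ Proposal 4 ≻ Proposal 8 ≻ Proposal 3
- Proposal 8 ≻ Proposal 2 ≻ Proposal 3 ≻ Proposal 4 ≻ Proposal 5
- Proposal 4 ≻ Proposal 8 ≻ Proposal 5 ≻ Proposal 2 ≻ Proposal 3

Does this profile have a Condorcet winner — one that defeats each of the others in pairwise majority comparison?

Head-to-head results (3 voters total):
Proposal 5 vs Proposal 8: Proposal 8 wins 2–1.
Proposal 5 vs Proposal 2: Proposal 2 wins 2–1.
Proposal 5 vs Proposal 3: Proposal 5 wins 2–1.
Proposal 5 vs Proposal 4: Proposal 4 wins 2–1.
Proposal 8 vs Proposal 2: Proposal 8 wins 2–1.
Proposal 8 vs Proposal 3: Proposal 8 wins 3–0.
Proposal 8 vs Proposal 4: Proposal 4 wins 2–1.
Proposal 2 vs Proposal 3: Proposal 2 wins 3–0.
Proposal 2 vs Proposal 4: Proposal 2 wins 2–1.
Proposal 3 vs Proposal 4: Proposal 4 wins 2–1.
No candidate beats all others: Proposal 8 beats Proposal 2 beats Proposal 4 beats Proposal 8, a majority cycle.

No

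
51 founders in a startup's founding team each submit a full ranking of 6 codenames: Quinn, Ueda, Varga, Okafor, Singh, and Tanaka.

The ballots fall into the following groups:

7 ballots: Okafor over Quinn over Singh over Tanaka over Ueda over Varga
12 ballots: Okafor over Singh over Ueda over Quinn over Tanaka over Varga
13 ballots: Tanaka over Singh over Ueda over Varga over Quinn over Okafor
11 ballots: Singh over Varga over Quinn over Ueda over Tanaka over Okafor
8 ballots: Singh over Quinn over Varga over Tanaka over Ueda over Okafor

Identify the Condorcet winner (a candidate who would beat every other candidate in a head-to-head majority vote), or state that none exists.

Head-to-head results (51 voters total):
Quinn vs Ueda: Quinn wins 26–25.
Quinn vs Varga: Quinn wins 27–24.
Quinn vs Okafor: Quinn wins 32–19.
Quinn vs Singh: Singh wins 44–7.
Quinn vs Tanaka: Quinn wins 38–13.
Ueda vs Varga: Ueda wins 32–19.
Ueda vs Okafor: Ueda wins 32–19.
Ueda vs Singh: Singh wins 51–0.
Ueda vs Tanaka: Tanaka wins 28–23.
Varga vs Okafor: Varga wins 32–19.
Varga vs Singh: Singh wins 51–0.
Varga vs Tanaka: Tanaka wins 32–19.
Okafor vs Singh: Singh wins 32–19.
Okafor vs Tanaka: Tanaka wins 32–19.
Singh vs Tanaka: Singh wins 38–13.
Singh beats each rival — Quinn (44–7), Ueda (51–0), Varga (51–0), Okafor (32–19), Tanaka (38–13) — so Singh is the Condorcet winner.

Singh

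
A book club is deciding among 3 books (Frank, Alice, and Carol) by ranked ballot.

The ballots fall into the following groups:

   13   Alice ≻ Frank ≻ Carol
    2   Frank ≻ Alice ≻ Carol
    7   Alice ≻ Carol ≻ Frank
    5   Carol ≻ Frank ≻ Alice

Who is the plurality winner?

Alice

First-place vote totals:
  Frank: 2
  Alice: 20
  Carol: 5
Alice has the most first-place votes.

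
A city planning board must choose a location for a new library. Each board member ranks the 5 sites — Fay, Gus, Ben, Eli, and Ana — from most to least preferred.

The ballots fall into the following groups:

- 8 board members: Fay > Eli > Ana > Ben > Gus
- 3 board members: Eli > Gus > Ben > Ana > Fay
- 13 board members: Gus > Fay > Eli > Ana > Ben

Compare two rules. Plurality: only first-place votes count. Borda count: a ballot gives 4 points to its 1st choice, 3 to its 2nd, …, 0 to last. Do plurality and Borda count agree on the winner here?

No

Plurality first-place counts: Fay 8, Gus 13, Ben 0, Eli 3, Ana 0 → Gus.
Borda totals: Fay 71, Gus 61, Ben 14, Eli 62, Ana 32 → Fay.
The two rules disagree: plurality picks Gus, Borda picks Fay.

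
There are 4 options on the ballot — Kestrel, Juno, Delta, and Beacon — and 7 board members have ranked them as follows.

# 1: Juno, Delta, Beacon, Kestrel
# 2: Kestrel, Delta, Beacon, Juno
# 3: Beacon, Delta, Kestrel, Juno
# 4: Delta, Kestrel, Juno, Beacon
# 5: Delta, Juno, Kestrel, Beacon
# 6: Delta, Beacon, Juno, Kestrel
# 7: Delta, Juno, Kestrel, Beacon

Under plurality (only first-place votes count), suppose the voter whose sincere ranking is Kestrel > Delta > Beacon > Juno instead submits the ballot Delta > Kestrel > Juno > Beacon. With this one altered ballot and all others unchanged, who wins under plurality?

First-place totals with the altered ballot: Kestrel 0, Juno 1, Delta 5, Beacon 1.
The winner is unchanged: still Delta.

Delta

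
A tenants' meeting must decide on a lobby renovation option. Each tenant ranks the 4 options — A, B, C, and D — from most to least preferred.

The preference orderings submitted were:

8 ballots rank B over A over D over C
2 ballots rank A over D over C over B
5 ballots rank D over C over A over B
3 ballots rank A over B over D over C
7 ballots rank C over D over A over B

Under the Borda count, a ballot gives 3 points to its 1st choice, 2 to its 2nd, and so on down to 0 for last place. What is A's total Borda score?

Borda scores:
  A: 8·2 + 2·3 + 5·1 + 3·3 + 7·1 = 43
  B: 8·3 + 2·0 + 5·0 + 3·2 + 7·0 = 30
  C: 8·0 + 2·1 + 5·2 + 3·0 + 7·3 = 33
  D: 8·1 + 2·2 + 5·3 + 3·1 + 7·2 = 44

43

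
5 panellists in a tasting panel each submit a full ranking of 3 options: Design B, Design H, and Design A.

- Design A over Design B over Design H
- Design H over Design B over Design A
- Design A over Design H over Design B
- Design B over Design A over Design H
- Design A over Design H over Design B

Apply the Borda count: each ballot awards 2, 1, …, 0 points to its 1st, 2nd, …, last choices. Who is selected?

Design A

Borda scores:
  Design B: 1 + 1 + 0 + 2 + 0 = 4
  Design H: 0 + 2 + 1 + 0 + 1 = 4
  Design A: 2 + 0 + 2 + 1 + 2 = 7
Design A has the highest total.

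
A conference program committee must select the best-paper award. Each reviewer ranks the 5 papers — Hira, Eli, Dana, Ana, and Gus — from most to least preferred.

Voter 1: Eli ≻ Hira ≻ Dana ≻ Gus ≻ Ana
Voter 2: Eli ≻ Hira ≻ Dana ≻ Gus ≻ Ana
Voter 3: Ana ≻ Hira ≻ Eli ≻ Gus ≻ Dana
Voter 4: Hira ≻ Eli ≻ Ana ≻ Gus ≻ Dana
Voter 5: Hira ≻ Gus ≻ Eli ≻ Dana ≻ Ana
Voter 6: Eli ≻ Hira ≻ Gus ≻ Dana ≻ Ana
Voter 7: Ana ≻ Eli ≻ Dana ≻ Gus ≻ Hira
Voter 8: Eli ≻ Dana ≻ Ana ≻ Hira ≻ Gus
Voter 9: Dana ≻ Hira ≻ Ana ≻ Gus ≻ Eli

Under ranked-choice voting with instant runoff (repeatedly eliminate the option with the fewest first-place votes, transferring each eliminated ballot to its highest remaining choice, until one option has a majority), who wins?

Eli

Round 1: Eli 4, Hira 2, Ana 2, Dana 1, Gus 0. Gus has the fewest and is eliminated.
Round 2: Eli 4, Hira 2, Ana 2, Dana 1. Dana has the fewest and is eliminated.
Round 3: Eli 4, Hira 3, Ana 2. Ana has the fewest and is eliminated.
Round 4: Eli 5, Hira 4. Eli has a majority.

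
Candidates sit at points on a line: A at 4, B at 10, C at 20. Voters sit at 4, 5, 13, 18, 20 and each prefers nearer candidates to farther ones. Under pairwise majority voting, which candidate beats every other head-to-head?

With single-peaked preferences on a line, the Condorcet winner is the candidate closest to the median voter.
The median voter (position 13) is closest to B at 10.
Check: B vs A — voters closer to B: 3 of 5.

B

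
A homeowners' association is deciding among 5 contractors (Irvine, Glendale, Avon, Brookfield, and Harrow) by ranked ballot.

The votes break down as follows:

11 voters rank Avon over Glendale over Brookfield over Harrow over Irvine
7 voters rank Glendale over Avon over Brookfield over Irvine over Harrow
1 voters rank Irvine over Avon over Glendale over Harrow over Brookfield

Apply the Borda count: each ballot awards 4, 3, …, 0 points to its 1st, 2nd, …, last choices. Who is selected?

Borda scores:
  Irvine: 11·0 + 7·1 + 4 = 11
  Glendale: 11·3 + 7·4 + 2 = 63
  Avon: 11·4 + 7·3 + 3 = 68
  Brookfield: 11·2 + 7·2 + 0 = 36
  Harrow: 11·1 + 7·0 + 1 = 12
Avon has the highest total.

Avon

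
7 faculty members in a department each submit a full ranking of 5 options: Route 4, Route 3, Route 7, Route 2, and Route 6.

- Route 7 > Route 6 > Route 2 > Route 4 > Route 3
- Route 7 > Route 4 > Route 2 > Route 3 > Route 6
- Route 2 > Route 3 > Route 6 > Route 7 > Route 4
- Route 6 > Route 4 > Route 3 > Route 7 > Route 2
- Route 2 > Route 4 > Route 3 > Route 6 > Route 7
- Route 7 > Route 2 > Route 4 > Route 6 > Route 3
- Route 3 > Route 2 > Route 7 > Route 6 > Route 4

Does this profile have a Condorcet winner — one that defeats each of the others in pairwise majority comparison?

No

Head-to-head results (7 voters total):
Route 4 vs Route 3: Route 4 wins 5–2.
Route 4 vs Route 7: Route 7 wins 5–2.
Route 4 vs Route 2: Route 2 wins 5–2.
Route 4 vs Route 6: Route 6 wins 4–3.
Route 3 vs Route 7: Route 3 wins 4–3.
Route 3 vs Route 2: Route 2 wins 5–2.
Route 3 vs Route 6: Route 3 wins 4–3.
Route 7 vs Route 2: Route 7 wins 4–3.
Route 7 vs Route 6: Route 7 wins 4–3.
Route 2 vs Route 6: Route 2 wins 5–2.
No candidate beats all others: Route 4 beats Route 3 beats Route 7 beats Route 4, a majority cycle.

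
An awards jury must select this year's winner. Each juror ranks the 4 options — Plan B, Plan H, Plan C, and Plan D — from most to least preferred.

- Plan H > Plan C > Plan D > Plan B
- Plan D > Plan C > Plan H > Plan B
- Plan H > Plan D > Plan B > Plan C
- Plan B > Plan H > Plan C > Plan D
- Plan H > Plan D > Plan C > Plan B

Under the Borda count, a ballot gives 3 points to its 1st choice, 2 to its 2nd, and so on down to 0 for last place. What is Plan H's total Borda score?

Borda scores:
  Plan B: 0 + 0 + 1 + 3 + 0 = 4
  Plan H: 3 + 1 + 3 + 2 + 3 = 12
  Plan C: 2 + 2 + 0 + 1 + 1 = 6
  Plan D: 1 + 3 + 2 + 0 + 2 = 8

12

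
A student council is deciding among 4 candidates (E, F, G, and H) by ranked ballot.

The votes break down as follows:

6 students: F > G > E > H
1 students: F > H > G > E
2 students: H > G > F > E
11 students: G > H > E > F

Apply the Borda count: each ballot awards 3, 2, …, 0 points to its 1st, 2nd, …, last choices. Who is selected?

Borda scores:
  E: 6·1 + 0 + 2·0 + 11·1 = 17
  F: 6·3 + 3 + 2·1 + 11·0 = 23
  G: 6·2 + 1 + 2·2 + 11·3 = 50
  H: 6·0 + 2 + 2·3 + 11·2 = 30
G has the highest total.

G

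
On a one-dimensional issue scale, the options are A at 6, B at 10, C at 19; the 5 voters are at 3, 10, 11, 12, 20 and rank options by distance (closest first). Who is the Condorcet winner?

With single-peaked preferences on a line, the Condorcet winner is the candidate closest to the median voter.
The median voter (position 11) is closest to B at 10.
Check: B vs A — voters closer to B: 4 of 5.

B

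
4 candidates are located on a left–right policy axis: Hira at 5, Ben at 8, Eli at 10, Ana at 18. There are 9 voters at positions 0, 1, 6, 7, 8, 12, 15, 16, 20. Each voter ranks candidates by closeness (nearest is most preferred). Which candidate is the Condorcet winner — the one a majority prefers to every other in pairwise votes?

Ben

With single-peaked preferences on a line, the Condorcet winner is the candidate closest to the median voter.
The median voter (position 8) is closest to Ben at 8.
Check: Ben vs Eli — voters closer to Ben: 5 of 9.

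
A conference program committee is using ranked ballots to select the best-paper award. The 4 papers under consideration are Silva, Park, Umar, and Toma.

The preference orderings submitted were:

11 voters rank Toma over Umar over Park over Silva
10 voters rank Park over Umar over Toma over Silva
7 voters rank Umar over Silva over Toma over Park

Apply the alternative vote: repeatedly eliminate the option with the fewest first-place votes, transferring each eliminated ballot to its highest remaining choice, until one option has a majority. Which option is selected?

Toma

Round 1: Toma 11, Park 10, Umar 7, Silva 0. Silva has the fewest and is eliminated.
Round 2: Toma 11, Park 10, Umar 7. Umar has the fewest and is eliminated.
Round 3: Toma 18, Park 10. Toma has a majority.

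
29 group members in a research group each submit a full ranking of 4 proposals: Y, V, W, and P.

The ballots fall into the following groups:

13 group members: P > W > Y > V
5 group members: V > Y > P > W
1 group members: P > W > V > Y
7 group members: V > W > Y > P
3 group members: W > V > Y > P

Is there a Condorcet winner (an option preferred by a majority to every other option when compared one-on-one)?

No

Head-to-head results (29 voters total):
Y vs V: V wins 16–13.
Y vs W: W wins 24–5.
Y vs P: Y wins 15–14.
V vs W: W wins 17–12.
V vs P: V wins 15–14.
W vs P: P wins 19–10.
No candidate beats all others: Y beats P beats W beats Y, a majority cycle.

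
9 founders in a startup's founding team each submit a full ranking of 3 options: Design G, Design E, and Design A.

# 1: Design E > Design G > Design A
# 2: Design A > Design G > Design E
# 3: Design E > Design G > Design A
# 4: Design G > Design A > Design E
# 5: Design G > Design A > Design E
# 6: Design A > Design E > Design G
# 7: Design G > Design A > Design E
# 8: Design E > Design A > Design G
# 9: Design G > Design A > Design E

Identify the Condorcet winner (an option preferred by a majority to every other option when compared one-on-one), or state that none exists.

Design G

Head-to-head results (9 voters total):
Design G vs Design E: Design G wins 5–4.
Design G vs Design A: Design G wins 6–3.
Design E vs Design A: Design A wins 6–3.
Design G beats each rival — Design E (5–4), Design A (6–3) — so Design G is the Condorcet winner.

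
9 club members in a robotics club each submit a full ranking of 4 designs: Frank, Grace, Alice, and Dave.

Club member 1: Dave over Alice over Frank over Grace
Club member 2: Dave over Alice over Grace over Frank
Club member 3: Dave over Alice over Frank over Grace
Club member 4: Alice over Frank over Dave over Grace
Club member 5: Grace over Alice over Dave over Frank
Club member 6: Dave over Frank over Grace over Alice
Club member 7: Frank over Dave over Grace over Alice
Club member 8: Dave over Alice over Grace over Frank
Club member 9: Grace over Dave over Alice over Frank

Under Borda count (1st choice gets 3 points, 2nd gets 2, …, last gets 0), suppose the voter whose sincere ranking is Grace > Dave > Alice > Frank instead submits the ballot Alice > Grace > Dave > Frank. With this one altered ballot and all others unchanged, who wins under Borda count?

Borda totals with the altered ballot: Frank 9, Grace 9, Alice 16, Dave 20.
The winner is unchanged: still Dave.

Dave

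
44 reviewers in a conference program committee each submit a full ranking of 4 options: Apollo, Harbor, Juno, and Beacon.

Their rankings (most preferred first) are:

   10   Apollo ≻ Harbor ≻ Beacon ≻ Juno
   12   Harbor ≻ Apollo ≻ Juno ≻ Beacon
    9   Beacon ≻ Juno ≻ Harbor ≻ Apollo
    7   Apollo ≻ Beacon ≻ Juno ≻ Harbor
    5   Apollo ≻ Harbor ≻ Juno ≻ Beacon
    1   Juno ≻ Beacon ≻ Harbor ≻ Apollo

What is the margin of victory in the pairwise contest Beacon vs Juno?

Ballots ranking Beacon above Juno: 10+9+7 = 26.
Ballots ranking Juno above Beacon: 12+5+1 = 18.
Beacon wins 26–18, a margin of 8.

8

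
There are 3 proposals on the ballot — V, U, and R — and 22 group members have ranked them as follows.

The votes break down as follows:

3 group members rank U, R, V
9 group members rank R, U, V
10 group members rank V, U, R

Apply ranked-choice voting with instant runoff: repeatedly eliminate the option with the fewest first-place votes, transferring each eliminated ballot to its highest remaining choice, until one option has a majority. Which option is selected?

Round 1: V 10, R 9, U 3. U has the fewest and is eliminated.
Round 2: R 12, V 10. R has a majority.

R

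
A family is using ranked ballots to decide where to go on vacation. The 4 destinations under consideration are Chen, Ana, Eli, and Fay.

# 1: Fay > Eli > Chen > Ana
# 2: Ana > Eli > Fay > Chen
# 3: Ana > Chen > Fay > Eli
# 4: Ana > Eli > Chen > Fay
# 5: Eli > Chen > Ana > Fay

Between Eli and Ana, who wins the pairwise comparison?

Ana

Ballots ranking Eli above Ana: 2.
Ballots ranking Ana above Eli: 3.
Ana wins the head-to-head, 3–2.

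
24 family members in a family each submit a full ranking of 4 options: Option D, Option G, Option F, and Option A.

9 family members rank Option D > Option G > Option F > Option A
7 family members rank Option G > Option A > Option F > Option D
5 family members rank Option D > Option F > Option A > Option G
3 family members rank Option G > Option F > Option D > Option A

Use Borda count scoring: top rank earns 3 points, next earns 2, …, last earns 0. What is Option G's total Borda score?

48

Borda scores:
  Option D: 9·3 + 7·0 + 5·3 + 3·1 = 45
  Option G: 9·2 + 7·3 + 5·0 + 3·3 = 48
  Option F: 9·1 + 7·1 + 5·2 + 3·2 = 32
  Option A: 9·0 + 7·2 + 5·1 + 3·0 = 19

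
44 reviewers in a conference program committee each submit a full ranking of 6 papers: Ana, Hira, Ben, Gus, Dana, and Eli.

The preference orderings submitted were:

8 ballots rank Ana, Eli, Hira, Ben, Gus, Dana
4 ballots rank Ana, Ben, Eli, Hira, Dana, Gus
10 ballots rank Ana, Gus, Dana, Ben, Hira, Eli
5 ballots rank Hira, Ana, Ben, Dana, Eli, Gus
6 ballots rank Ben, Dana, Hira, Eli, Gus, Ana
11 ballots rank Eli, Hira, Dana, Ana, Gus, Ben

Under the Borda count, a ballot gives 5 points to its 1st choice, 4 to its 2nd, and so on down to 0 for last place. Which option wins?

Borda scores:
  Ana: 8·5 + 4·5 + 10·5 + 5·4 + 6·0 + 11·2 = 152
  Hira: 8·3 + 4·2 + 10·1 + 5·5 + 6·3 + 11·4 = 129
  Ben: 8·2 + 4·4 + 10·2 + 5·3 + 6·5 + 11·0 = 97
  Gus: 8·1 + 4·0 + 10·4 + 5·0 + 6·1 + 11·1 = 65
  Dana: 8·0 + 4·1 + 10·3 + 5·2 + 6·4 + 11·3 = 101
  Eli: 8·4 + 4·3 + 10·0 + 5·1 + 6·2 + 11·5 = 116
Ana has the highest total.

Ana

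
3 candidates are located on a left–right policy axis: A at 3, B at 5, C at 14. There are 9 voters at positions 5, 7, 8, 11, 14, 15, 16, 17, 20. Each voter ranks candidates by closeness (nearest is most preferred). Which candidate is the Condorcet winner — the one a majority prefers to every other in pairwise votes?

With single-peaked preferences on a line, the Condorcet winner is the candidate closest to the median voter.
The median voter (position 14) is closest to C at 14.
Check: C vs B — voters closer to C: 6 of 9.

C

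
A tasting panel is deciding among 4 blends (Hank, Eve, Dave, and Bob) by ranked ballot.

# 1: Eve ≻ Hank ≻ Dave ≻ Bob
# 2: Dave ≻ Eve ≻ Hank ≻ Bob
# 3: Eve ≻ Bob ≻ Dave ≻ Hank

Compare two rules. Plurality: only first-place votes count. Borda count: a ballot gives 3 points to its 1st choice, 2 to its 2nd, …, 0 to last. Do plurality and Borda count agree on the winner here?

Plurality first-place counts: Hank 0, Eve 2, Dave 1, Bob 0 → Eve.
Borda totals: Hank 3, Eve 8, Dave 5, Bob 2 → Eve.
The two rules agree on Eve.

Yes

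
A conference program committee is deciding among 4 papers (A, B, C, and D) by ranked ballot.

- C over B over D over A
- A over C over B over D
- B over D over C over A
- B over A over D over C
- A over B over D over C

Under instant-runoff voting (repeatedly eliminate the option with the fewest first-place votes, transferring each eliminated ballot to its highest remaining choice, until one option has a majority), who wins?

Round 1: A 2, B 2, C 1, D 0. D has the fewest and is eliminated.
Round 2: A 2, B 2, C 1. C has the fewest and is eliminated.
Round 3: B 3, A 2. B has a majority.

B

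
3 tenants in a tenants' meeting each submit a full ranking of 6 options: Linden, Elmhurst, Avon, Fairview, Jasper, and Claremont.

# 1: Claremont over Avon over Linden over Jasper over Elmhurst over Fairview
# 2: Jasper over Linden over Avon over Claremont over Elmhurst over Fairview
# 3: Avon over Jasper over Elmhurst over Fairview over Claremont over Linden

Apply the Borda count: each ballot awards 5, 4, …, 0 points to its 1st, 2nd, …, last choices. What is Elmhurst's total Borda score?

Borda scores:
  Linden: 3 + 4 + 0 = 7
  Elmhurst: 1 + 1 + 3 = 5
  Avon: 4 + 3 + 5 = 12
  Fairview: 0 + 0 + 2 = 2
  Jasper: 2 + 5 + 4 = 11
  Claremont: 5 + 2 + 1 = 8

5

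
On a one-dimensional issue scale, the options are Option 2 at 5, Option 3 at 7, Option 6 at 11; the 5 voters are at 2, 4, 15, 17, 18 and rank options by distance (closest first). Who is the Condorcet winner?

With single-peaked preferences on a line, the Condorcet winner is the candidate closest to the median voter.
The median voter (position 15) is closest to Option 6 at 11.
Check: Option 6 vs Option 2 — voters closer to Option 6: 3 of 5.

Option 6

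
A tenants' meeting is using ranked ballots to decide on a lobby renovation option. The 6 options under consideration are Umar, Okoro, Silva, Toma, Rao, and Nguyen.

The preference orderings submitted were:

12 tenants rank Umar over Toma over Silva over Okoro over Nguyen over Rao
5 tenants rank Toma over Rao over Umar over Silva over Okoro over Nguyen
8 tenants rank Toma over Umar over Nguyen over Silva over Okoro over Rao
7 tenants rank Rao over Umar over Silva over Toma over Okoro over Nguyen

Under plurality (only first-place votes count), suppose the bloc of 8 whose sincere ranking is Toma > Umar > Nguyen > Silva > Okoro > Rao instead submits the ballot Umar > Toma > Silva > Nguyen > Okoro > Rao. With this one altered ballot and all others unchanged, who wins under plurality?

Umar

First-place totals with the altered ballot: Umar 20, Okoro 0, Silva 0, Toma 5, Rao 7, Nguyen 0.
The switch changes the winner from Toma to Umar.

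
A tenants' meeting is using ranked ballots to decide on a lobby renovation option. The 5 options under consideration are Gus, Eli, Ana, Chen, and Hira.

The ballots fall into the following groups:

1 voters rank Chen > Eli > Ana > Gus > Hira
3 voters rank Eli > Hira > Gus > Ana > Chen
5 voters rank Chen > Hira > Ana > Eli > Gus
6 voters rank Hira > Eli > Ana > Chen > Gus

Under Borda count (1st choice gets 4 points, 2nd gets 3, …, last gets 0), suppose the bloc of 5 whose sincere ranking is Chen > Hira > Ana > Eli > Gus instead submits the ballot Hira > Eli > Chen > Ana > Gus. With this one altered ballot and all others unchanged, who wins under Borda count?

Hira

Borda totals with the altered ballot: Gus 7, Eli 48, Ana 22, Chen 20, Hira 53.
The winner is unchanged: still Hira.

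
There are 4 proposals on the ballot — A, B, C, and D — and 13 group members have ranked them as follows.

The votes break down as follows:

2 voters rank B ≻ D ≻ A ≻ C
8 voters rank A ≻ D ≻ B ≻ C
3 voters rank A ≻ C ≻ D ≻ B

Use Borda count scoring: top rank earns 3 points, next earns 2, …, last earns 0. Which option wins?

A

Borda scores:
  A: 2·1 + 8·3 + 3·3 = 35
  B: 2·3 + 8·1 + 3·0 = 14
  C: 2·0 + 8·0 + 3·2 = 6
  D: 2·2 + 8·2 + 3·1 = 23
A has the highest total.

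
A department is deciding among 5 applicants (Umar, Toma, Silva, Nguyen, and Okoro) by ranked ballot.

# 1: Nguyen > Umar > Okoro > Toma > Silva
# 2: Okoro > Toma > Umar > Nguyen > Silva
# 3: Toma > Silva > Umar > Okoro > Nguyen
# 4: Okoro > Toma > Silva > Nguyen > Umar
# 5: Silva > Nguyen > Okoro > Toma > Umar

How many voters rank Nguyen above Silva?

Ballots ranking Nguyen above Silva: 2.
Ballots ranking Silva above Nguyen: 3.
So 2 of 5 voters prefer Nguyen to Silva.

2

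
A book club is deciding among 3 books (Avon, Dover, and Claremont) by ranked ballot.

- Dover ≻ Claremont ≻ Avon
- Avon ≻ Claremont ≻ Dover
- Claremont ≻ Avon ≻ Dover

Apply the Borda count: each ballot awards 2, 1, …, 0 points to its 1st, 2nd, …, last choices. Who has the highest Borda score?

Borda scores:
  Avon: 0 + 2 + 1 = 3
  Dover: 2 + 0 + 0 = 2
  Claremont: 1 + 1 + 2 = 4
Claremont has the highest total.

Claremont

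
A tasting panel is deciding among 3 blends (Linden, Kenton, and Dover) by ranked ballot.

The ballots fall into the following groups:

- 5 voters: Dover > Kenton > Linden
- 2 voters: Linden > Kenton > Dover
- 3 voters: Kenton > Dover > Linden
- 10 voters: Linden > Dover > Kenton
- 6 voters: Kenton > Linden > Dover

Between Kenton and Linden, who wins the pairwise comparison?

Kenton

Ballots ranking Kenton above Linden: 5+3+6 = 14.
Ballots ranking Linden above Kenton: 2+10 = 12.
Kenton wins the head-to-head, 14–12.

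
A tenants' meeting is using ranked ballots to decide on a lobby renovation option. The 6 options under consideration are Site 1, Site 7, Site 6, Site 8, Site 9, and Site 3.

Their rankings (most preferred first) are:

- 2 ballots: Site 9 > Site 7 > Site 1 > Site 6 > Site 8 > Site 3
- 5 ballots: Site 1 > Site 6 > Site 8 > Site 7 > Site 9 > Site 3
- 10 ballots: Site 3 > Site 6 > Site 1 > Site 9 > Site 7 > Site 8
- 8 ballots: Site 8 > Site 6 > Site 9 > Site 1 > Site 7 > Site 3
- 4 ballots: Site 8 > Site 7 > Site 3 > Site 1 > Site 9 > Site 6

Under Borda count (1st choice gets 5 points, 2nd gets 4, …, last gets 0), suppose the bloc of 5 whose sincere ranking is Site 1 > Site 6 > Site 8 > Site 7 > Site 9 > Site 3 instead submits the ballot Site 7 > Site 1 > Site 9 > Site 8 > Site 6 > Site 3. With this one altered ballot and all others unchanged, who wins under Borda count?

Site 6

Borda totals with the altered ballot: Site 1 80, Site 7 67, Site 6 81, Site 8 72, Site 9 73, Site 3 62.
The winner is unchanged: still Site 6.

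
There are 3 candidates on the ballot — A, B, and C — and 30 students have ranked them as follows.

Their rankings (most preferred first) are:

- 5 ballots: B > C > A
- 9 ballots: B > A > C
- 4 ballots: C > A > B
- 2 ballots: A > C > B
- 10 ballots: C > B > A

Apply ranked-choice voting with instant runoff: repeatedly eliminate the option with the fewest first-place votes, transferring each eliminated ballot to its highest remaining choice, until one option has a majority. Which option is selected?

Round 1: B 14, C 14, A 2. A has the fewest and is eliminated.
Round 2: C 16, B 14. C has a majority.

C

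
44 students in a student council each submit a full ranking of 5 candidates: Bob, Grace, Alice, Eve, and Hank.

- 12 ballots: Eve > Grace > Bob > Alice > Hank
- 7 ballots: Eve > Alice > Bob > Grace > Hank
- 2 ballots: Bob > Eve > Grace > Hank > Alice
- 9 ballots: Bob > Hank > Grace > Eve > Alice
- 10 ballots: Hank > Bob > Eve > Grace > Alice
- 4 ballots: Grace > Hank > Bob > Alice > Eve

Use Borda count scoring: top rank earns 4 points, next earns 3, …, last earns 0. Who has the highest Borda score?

Borda scores:
  Bob: 12·2 + 7·2 + 2·4 + 9·4 + 10·3 + 4·2 = 120
  Grace: 12·3 + 7·1 + 2·2 + 9·2 + 10·1 + 4·4 = 91
  Alice: 12·1 + 7·3 + 2·0 + 9·0 + 10·0 + 4·1 = 37
  Eve: 12·4 + 7·4 + 2·3 + 9·1 + 10·2 + 4·0 = 111
  Hank: 12·0 + 7·0 + 2·1 + 9·3 + 10·4 + 4·3 = 81
Bob has the highest total.

Bob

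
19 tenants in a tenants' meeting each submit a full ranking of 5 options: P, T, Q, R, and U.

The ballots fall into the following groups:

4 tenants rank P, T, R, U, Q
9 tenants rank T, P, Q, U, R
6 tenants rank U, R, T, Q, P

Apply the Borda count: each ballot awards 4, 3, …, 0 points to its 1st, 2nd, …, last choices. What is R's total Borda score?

Borda scores:
  P: 4·4 + 9·3 + 6·0 = 43
  T: 4·3 + 9·4 + 6·2 = 60
  Q: 4·0 + 9·2 + 6·1 = 24
  R: 4·2 + 9·0 + 6·3 = 26
  U: 4·1 + 9·1 + 6·4 = 37

26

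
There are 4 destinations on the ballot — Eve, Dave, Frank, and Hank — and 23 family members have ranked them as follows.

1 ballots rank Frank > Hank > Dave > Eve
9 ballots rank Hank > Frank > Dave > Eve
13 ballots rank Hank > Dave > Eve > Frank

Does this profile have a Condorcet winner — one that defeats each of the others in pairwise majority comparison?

Head-to-head results (23 voters total):
Eve vs Dave: Dave wins 23–0.
Eve vs Frank: Eve wins 13–10.
Eve vs Hank: Hank wins 23–0.
Dave vs Frank: Dave wins 13–10.
Dave vs Hank: Hank wins 23–0.
Frank vs Hank: Hank wins 22–1.
Hank beats each rival — Eve (23–0), Dave (23–0), Frank (22–1) — so Hank is the Condorcet winner.

Yes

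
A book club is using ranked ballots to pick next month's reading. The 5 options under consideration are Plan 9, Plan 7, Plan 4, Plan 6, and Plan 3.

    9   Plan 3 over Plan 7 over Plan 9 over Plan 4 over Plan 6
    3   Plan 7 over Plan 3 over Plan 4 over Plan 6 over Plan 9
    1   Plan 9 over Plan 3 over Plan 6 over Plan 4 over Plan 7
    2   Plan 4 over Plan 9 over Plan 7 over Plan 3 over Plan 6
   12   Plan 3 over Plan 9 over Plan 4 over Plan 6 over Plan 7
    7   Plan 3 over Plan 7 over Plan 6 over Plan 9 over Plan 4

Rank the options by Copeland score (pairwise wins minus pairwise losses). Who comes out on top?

Plan 3

Pairwise results:
  Plan 9 vs Plan 7: Plan 7 wins 19–15.
  Plan 9 vs Plan 4: Plan 9 wins 29–5.
  Plan 9 vs Plan 6: Plan 9 wins 24–10.
  Plan 9 vs Plan 3: Plan 3 wins 31–3.
  Plan 7 vs Plan 4: Plan 7 wins 19–15.
  Plan 7 vs Plan 6: Plan 7 wins 21–13.
  Plan 7 vs Plan 3: Plan 3 wins 29–5.
  Plan 4 vs Plan 6: Plan 4 wins 26–8.
  Plan 4 vs Plan 3: Plan 3 wins 32–2.
  Plan 6 vs Plan 3: Plan 3 wins 34–0.
Copeland scores (wins − losses):
  Plan 9: 2 − 2 = 0
  Plan 7: 3 − 1 = 2
  Plan 4: 1 − 3 = -2
  Plan 6: 0 − 4 = -4
  Plan 3: 4 − 0 = 4
Plan 3 has the best Copeland score.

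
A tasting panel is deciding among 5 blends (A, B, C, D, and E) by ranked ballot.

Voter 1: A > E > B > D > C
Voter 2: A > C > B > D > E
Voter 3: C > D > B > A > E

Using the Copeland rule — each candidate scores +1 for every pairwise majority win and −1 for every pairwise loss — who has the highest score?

Pairwise results:
  A vs B: A wins 2–1.
  A vs C: A wins 2–1.
  A vs D: A wins 2–1.
  A vs E: A wins 3–0.
  B vs C: C wins 2–1.
  B vs D: B wins 2–1.
  B vs E: B wins 2–1.
  C vs D: C wins 2–1.
  C vs E: C wins 2–1.
  D vs E: D wins 2–1.
Copeland scores (wins − losses):
  A: 4 − 0 = 4
  B: 2 − 2 = 0
  C: 3 − 1 = 2
  D: 1 − 3 = -2
  E: 0 − 4 = -4
A has the best Copeland score.

A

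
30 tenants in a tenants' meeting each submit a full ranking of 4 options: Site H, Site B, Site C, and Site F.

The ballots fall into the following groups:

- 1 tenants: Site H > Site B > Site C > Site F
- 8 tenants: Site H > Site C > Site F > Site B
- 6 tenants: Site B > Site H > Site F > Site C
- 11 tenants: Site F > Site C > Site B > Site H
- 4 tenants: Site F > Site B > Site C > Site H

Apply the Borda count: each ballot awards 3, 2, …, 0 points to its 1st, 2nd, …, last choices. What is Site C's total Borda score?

43

Borda scores:
  Site H: 3 + 8·3 + 6·2 + 11·0 + 4·0 = 39
  Site B: 2 + 8·0 + 6·3 + 11·1 + 4·2 = 39
  Site C: 1 + 8·2 + 6·0 + 11·2 + 4·1 = 43
  Site F: 0 + 8·1 + 6·1 + 11·3 + 4·3 = 59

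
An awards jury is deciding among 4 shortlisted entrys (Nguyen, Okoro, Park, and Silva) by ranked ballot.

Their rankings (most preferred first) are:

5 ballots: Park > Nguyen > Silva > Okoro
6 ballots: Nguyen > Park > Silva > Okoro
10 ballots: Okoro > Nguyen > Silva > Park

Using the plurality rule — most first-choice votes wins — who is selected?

First-place vote totals:
  Nguyen: 6
  Okoro: 10
  Park: 5
  Silva: 0
Okoro has the most first-place votes.

Okoro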